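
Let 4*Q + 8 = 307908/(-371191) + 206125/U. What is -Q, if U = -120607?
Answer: 471793468527/179072931748 ≈ 2.6346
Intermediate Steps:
Q = -471793468527/179072931748 (Q = -2 + (307908/(-371191) + 206125/(-120607))/4 = -2 + (307908*(-1/371191) + 206125*(-1/120607))/4 = -2 + (-307908/371191 - 206125/120607)/4 = -2 + (¼)*(-113647605031/44768232937) = -2 - 113647605031/179072931748 = -471793468527/179072931748 ≈ -2.6346)
-Q = -1*(-471793468527/179072931748) = 471793468527/179072931748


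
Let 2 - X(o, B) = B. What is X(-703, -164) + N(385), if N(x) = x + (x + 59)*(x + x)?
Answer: 342431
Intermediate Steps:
X(o, B) = 2 - B
N(x) = x + 2*x*(59 + x) (N(x) = x + (59 + x)*(2*x) = x + 2*x*(59 + x))
X(-703, -164) + N(385) = (2 - 1*(-164)) + 385*(119 + 2*385) = (2 + 164) + 385*(119 + 770) = 166 + 385*889 = 166 + 342265 = 342431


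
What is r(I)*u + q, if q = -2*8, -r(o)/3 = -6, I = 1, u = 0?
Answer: -16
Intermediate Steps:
r(o) = 18 (r(o) = -3*(-6) = 18)
q = -16
r(I)*u + q = 18*0 - 16 = 0 - 16 = -16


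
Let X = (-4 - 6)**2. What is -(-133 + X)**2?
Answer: -1089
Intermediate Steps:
X = 100 (X = (-10)**2 = 100)
-(-133 + X)**2 = -(-133 + 100)**2 = -1*(-33)**2 = -1*1089 = -1089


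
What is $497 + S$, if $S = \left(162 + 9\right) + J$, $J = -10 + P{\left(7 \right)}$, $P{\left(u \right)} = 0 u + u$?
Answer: $665$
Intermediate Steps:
$P{\left(u \right)} = u$ ($P{\left(u \right)} = 0 + u = u$)
$J = -3$ ($J = -10 + 7 = -3$)
$S = 168$ ($S = \left(162 + 9\right) - 3 = 171 - 3 = 168$)
$497 + S = 497 + 168 = 665$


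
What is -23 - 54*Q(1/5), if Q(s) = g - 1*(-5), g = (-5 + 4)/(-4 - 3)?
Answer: -2105/7 ≈ -300.71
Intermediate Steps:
g = 1/7 (g = -1/(-7) = -1*(-1/7) = 1/7 ≈ 0.14286)
Q(s) = 36/7 (Q(s) = 1/7 - 1*(-5) = 1/7 + 5 = 36/7)
-23 - 54*Q(1/5) = -23 - 54*36/7 = -23 - 1944/7 = -2105/7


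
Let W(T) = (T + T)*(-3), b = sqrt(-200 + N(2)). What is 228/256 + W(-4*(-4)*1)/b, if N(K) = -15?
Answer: 57/64 + 96*I*sqrt(215)/215 ≈ 0.89063 + 6.5471*I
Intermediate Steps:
b = I*sqrt(215) (b = sqrt(-200 - 15) = sqrt(-215) = I*sqrt(215) ≈ 14.663*I)
W(T) = -6*T (W(T) = (2*T)*(-3) = -6*T)
228/256 + W(-4*(-4)*1)/b = 228/256 + (-6*(-4*(-4)))/((I*sqrt(215))) = 228*(1/256) + (-96)*(-I*sqrt(215)/215) = 57/64 + (-6*16)*(-I*sqrt(215)/215) = 57/64 - (-96)*I*sqrt(215)/215 = 57/64 + 96*I*sqrt(215)/215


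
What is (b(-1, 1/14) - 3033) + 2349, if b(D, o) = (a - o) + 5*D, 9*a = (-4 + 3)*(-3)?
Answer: -28927/42 ≈ -688.74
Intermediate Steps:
a = 1/3 (a = ((-4 + 3)*(-3))/9 = (-1*(-3))/9 = (1/9)*3 = 1/3 ≈ 0.33333)
b(D, o) = 1/3 - o + 5*D (b(D, o) = (1/3 - o) + 5*D = 1/3 - o + 5*D)
(b(-1, 1/14) - 3033) + 2349 = ((1/3 - 1/14 + 5*(-1)) - 3033) + 2349 = ((1/3 - 1*1/14 - 5) - 3033) + 2349 = ((1/3 - 1/14 - 5) - 3033) + 2349 = (-199/42 - 3033) + 2349 = -127585/42 + 2349 = -28927/42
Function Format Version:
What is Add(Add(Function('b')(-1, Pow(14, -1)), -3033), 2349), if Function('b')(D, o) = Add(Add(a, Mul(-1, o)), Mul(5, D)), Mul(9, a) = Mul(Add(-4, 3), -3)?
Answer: Rational(-28927, 42) ≈ -688.74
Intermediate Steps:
a = Rational(1, 3) (a = Mul(Rational(1, 9), Mul(Add(-4, 3), -3)) = Mul(Rational(1, 9), Mul(-1, -3)) = Mul(Rational(1, 9), 3) = Rational(1, 3) ≈ 0.33333)
Function('b')(D, o) = Add(Rational(1, 3), Mul(-1, o), Mul(5, D)) (Function('b')(D, o) = Add(Add(Rational(1, 3), Mul(-1, o)), Mul(5, D)) = Add(Rational(1, 3), Mul(-1, o), Mul(5, D)))
Add(Add(Function('b')(-1, Pow(14, -1)), -3033), 2349) = Add(Add(Add(Rational(1, 3), Mul(-1, Pow(14, -1)), Mul(5, -1)), -3033), 2349) = Add(Add(Add(Rational(1, 3), Mul(-1, Rational(1, 14)), -5), -3033), 2349) = Add(Add(Add(Rational(1, 3), Rational(-1, 14), -5), -3033), 2349) = Add(Add(Rational(-199, 42), -3033), 2349) = Add(Rational(-127585, 42), 2349) = Rational(-28927, 42)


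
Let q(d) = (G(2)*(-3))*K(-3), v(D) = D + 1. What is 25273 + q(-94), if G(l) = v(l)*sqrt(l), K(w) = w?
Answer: 25273 + 27*sqrt(2) ≈ 25311.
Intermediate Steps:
v(D) = 1 + D
G(l) = sqrt(l)*(1 + l) (G(l) = (1 + l)*sqrt(l) = sqrt(l)*(1 + l))
q(d) = 27*sqrt(2) (q(d) = ((sqrt(2)*(1 + 2))*(-3))*(-3) = ((sqrt(2)*3)*(-3))*(-3) = ((3*sqrt(2))*(-3))*(-3) = -9*sqrt(2)*(-3) = 27*sqrt(2))
25273 + q(-94) = 25273 + 27*sqrt(2)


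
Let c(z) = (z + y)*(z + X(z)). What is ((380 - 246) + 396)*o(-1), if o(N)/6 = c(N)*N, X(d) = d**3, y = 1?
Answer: 0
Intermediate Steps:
c(z) = (1 + z)*(z + z**3) (c(z) = (z + 1)*(z + z**3) = (1 + z)*(z + z**3))
o(N) = 6*N**2*(1 + N + N**2 + N**3) (o(N) = 6*((N*(1 + N + N**2 + N**3))*N) = 6*(N**2*(1 + N + N**2 + N**3)) = 6*N**2*(1 + N + N**2 + N**3))
((380 - 246) + 396)*o(-1) = ((380 - 246) + 396)*(6*(-1)**2*(1 - 1 + (-1)**2 + (-1)**3)) = (134 + 396)*(6*1*(1 - 1 + 1 - 1)) = 530*(6*1*0) = 530*0 = 0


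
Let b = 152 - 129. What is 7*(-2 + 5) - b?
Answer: -2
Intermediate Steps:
b = 23
7*(-2 + 5) - b = 7*(-2 + 5) - 1*23 = 7*3 - 23 = 21 - 23 = -2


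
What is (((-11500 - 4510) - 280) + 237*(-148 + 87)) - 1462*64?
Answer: -124315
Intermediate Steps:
(((-11500 - 4510) - 280) + 237*(-148 + 87)) - 1462*64 = ((-16010 - 280) + 237*(-61)) - 93568 = (-16290 - 14457) - 93568 = -30747 - 93568 = -124315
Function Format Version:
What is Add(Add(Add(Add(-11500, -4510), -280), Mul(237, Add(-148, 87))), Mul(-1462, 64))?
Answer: -124315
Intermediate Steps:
Add(Add(Add(Add(-11500, -4510), -280), Mul(237, Add(-148, 87))), Mul(-1462, 64)) = Add(Add(Add(-16010, -280), Mul(237, -61)), -93568) = Add(Add(-16290, -14457), -93568) = Add(-30747, -93568) = -124315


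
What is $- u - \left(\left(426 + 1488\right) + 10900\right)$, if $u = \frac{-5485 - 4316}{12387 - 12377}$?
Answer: $- \frac{118339}{10} \approx -11834.0$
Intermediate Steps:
$u = - \frac{9801}{10} \approx -980.1$
$- u - \left(\left(426 + 1488\right) + 10900\right) = \left(-1\right) \left(- \frac{9801}{10}\right) - \left(\left(426 + 1488\right) + 10900\right) = \frac{9801}{10} - \left(1914 + 10900\right) = \frac{9801}{10} - 12814 = - \frac{118339}{10}$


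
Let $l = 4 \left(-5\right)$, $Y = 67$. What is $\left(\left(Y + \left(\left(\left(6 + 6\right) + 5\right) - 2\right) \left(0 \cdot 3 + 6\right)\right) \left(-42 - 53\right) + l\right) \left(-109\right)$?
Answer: $1627915$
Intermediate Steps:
$l = -20$
$\left(\left(Y + \left(\left(\left(6 + 6\right) + 5\right) - 2\right) \left(0 \cdot 3 + 6\right)\right) \left(-42 - 53\right) + l\right) \left(-109\right) = \left(\left(67 + \left(\left(\left(6 + 6\right) + 5\right) - 2\right) \left(0 \cdot 3 + 6\right)\right) \left(-42 - 53\right) - 20\right) \left(-109\right) = \left(\left(67 + \left(\left(12 + 5\right) - 2\right) \left(0 + 6\right)\right) \left(-95\right) - 20\right) \left(-109\right) = \left(\left(67 + \left(17 - 2\right) 6\right) \left(-95\right) - 20\right) \left(-109\right) = \left(\left(67 + 15 \cdot 6\right) \left(-95\right) - 20\right) \left(-109\right) = \left(\left(67 + 90\right) \left(-95\right) - 20\right) \left(-109\right) = \left(157 \left(-95\right) - 20\right) \left(-109\right) = \left(-14915 - 20\right) \left(-109\right) = \left(-14935\right) \left(-109\right) = 1627915$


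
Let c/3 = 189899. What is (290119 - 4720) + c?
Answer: 855096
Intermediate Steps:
c = 569697 (c = 3*189899 = 569697)
(290119 - 4720) + c = (290119 - 4720) + 569697 = 285399 + 569697 = 855096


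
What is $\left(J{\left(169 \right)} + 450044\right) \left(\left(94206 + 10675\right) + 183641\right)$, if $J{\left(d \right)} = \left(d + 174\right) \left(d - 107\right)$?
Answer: $135983303820$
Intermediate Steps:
$J{\left(d \right)} = \left(-107 + d\right) \left(174 + d\right)$ ($J{\left(d \right)} = \left(174 + d\right) \left(-107 + d\right) = \left(-107 + d\right) \left(174 + d\right)$)
$\left(J{\left(169 \right)} + 450044\right) \left(\left(94206 + 10675\right) + 183641\right) = \left(\left(-18618 + 169^{2} + 67 \cdot 169\right) + 450044\right) \left(\left(94206 + 10675\right) + 183641\right) = \left(\left(-18618 + 28561 + 11323\right) + 450044\right) \left(104881 + 183641\right) = \left(21266 + 450044\right) 288522 = 471310 \cdot 288522 = 135983303820$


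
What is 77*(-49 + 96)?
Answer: 3619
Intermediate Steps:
77*(-49 + 96) = 77*47 = 3619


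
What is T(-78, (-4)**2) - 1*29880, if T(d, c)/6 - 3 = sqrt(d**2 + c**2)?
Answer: -29862 + 12*sqrt(1585) ≈ -29384.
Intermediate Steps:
T(d, c) = 18 + 6*sqrt(c**2 + d**2) (T(d, c) = 18 + 6*sqrt(d**2 + c**2) = 18 + 6*sqrt(c**2 + d**2))
T(-78, (-4)**2) - 1*29880 = (18 + 6*sqrt(((-4)**2)**2 + (-78)**2)) - 1*29880 = (18 + 6*sqrt(16**2 + 6084)) - 29880 = (18 + 6*sqrt(256 + 6084)) - 29880 = (18 + 6*sqrt(6340)) - 29880 = (18 + 6*(2*sqrt(1585))) - 29880 = (18 + 12*sqrt(1585)) - 29880 = -29862 + 12*sqrt(1585)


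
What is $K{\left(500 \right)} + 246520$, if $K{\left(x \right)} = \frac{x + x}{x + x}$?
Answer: $246521$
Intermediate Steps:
$K{\left(x \right)} = 1$ ($K{\left(x \right)} = \frac{2 x}{2 x} = 2 x \frac{1}{2 x} = 1$)
$K{\left(500 \right)} + 246520 = 1 + 246520 = 246521$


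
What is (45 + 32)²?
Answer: 5929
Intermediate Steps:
(45 + 32)² = 77² = 5929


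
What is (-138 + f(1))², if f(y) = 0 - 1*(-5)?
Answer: 17689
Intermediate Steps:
f(y) = 5 (f(y) = 0 + 5 = 5)
(-138 + f(1))² = (-138 + 5)² = (-133)² = 17689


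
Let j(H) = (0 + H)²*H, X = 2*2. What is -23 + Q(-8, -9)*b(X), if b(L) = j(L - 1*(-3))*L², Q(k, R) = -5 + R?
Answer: -76855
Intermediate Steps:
X = 4
j(H) = H³ (j(H) = H²*H = H³)
b(L) = L²*(3 + L)³ (b(L) = (L - 1*(-3))³*L² = (L + 3)³*L² = (3 + L)³*L² = L²*(3 + L)³)
-23 + Q(-8, -9)*b(X) = -23 + (-5 - 9)*(4²*(3 + 4)³) = -23 - 224*7³ = -23 - 224*343 = -23 - 14*5488 = -23 - 76832 = -76855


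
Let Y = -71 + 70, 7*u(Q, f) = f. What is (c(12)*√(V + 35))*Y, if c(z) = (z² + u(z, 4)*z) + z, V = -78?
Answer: -1140*I*√43/7 ≈ -1067.9*I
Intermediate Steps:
u(Q, f) = f/7
c(z) = z² + 11*z/7 (c(z) = (z² + ((⅐)*4)*z) + z = (z² + 4*z/7) + z = z² + 11*z/7)
Y = -1
(c(12)*√(V + 35))*Y = (((⅐)*12*(11 + 7*12))*√(-78 + 35))*(-1) = (((⅐)*12*(11 + 84))*√(-43))*(-1) = (((⅐)*12*95)*(I*√43))*(-1) = (1140*(I*√43)/7)*(-1) = (1140*I*√43/7)*(-1) = -1140*I*√43/7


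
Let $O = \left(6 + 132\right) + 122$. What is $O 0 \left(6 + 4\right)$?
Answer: $0$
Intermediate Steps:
$O = 260$ ($O = 138 + 122 = 260$)
$O 0 \left(6 + 4\right) = 260 \cdot 0 \left(6 + 4\right) = 260 \cdot 0 \cdot 10 = 260 \cdot 0 = 0$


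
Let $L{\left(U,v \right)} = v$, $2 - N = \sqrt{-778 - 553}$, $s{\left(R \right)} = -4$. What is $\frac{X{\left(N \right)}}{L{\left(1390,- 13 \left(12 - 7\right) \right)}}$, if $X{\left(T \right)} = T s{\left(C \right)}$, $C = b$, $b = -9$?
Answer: $\frac{8}{65} - \frac{44 i \sqrt{11}}{65} \approx 0.12308 - 2.2451 i$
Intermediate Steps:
$C = -9$
$N = 2 - 11 i \sqrt{11}$ ($N = 2 - \sqrt{-778 - 553} = 2 - \sqrt{-1331} = 2 - 11 i \sqrt{11} \approx 2.0 - 36.483 i$)
$X{\left(T \right)} = - 4 T$ ($X{\left(T \right)} = T \left(-4\right) = - 4 T$)
$\frac{X{\left(N \right)}}{L{\left(1390,- 13 \left(12 - 7\right) \right)}} = \frac{\left(-4\right) \left(2 - 11 i \sqrt{11}\right)}{\left(-13\right) \left(12 - 7\right)} = \frac{-8 + 44 i \sqrt{11}}{\left(-13\right) 5} = \frac{-8 + 44 i \sqrt{11}}{-65} = \left(-8 + 44 i \sqrt{11}\right) \left(- \frac{1}{65}\right) = \frac{8}{65} - \frac{44 i \sqrt{11}}{65}$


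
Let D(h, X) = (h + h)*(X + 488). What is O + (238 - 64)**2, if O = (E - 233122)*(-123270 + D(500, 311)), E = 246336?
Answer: 8929126496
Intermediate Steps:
D(h, X) = 2*h*(488 + X) (D(h, X) = (2*h)*(488 + X) = 2*h*(488 + X))
O = 8929096220 (O = (246336 - 233122)*(-123270 + 2*500*(488 + 311)) = 13214*(-123270 + 2*500*799) = 13214*(-123270 + 799000) = 13214*675730 = 8929096220)
O + (238 - 64)**2 = 8929096220 + (238 - 64)**2 = 8929096220 + 174**2 = 8929096220 + 30276 = 8929126496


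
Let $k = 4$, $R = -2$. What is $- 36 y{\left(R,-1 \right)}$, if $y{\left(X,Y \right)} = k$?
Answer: $-144$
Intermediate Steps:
$y{\left(X,Y \right)} = 4$
$- 36 y{\left(R,-1 \right)} = \left(-36\right) 4 = -144$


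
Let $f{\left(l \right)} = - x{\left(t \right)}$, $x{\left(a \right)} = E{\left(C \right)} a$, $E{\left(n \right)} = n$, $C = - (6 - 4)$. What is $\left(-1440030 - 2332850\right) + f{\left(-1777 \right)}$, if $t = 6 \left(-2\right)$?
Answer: $-3772904$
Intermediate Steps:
$C = -2$ ($C = \left(-1\right) 2 = -2$)
$t = -12$
$x{\left(a \right)} = - 2 a$
$f{\left(l \right)} = -24$ ($f{\left(l \right)} = - \left(-2\right) \left(-12\right) = \left(-1\right) 24 = -24$)
$\left(-1440030 - 2332850\right) + f{\left(-1777 \right)} = \left(-1440030 - 2332850\right) - 24 = -3772880 - 24 = -3772904$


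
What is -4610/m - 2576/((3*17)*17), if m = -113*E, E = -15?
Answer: -557546/97971 ≈ -5.6909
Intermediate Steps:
m = 1695 (m = -113*(-15) = 1695)
-4610/m - 2576/((3*17)*17) = -4610/1695 - 2576/((3*17)*17) = -4610*1/1695 - 2576/(51*17) = -922/339 - 2576/867 = -557546/97971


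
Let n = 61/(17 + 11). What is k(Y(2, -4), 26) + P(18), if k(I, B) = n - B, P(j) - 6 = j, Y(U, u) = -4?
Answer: 5/28 ≈ 0.17857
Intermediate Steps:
P(j) = 6 + j
n = 61/28 ≈ 2.1786
k(I, B) = 61/28 - B
k(Y(2, -4), 26) + P(18) = (61/28 - 1*26) + (6 + 18) = (61/28 - 26) + 24 = -667/28 + 24 = 5/28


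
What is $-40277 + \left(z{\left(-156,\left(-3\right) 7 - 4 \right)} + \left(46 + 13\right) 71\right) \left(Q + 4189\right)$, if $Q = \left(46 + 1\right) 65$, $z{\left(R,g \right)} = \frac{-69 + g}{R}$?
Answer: $\frac{1182058955}{39} \approx 3.0309 \cdot 10^{7}$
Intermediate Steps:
$z{\left(R,g \right)} = \frac{-69 + g}{R}$
$Q = 3055$ ($Q = 47 \cdot 65 = 3055$)
$-40277 + \left(z{\left(-156,\left(-3\right) 7 - 4 \right)} + \left(46 + 13\right) 71\right) \left(Q + 4189\right) = -40277 + \left(\frac{-69 - 25}{-156} + \left(46 + 13\right) 71\right) \left(3055 + 4189\right) = -40277 + \left(- \frac{-69 - 25}{156} + 59 \cdot 71\right) 7244 = -40277 + \left(- \frac{-69 - 25}{156} + 4189\right) 7244 = -40277 + \left(\left(- \frac{1}{156}\right) \left(-94\right) + 4189\right) 7244 = -40277 + \left(\frac{47}{78} + 4189\right) 7244 = -40277 + \frac{326789}{78} \cdot 7244 = -40277 + \frac{1183629758}{39} = \frac{1182058955}{39}$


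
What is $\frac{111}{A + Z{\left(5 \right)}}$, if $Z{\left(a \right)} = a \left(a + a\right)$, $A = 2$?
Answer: $\frac{111}{52} \approx 2.1346$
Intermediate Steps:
$Z{\left(a \right)} = 2 a^{2}$ ($Z{\left(a \right)} = a 2 a = 2 a^{2}$)
$\frac{111}{A + Z{\left(5 \right)}} = \frac{111}{2 + 2 \cdot 5^{2}} = \frac{111}{2 + 2 \cdot 25} = \frac{111}{2 + 50} = \frac{111}{52}$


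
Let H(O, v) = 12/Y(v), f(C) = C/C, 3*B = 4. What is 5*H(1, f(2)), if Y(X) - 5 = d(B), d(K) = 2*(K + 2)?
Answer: 36/7 ≈ 5.1429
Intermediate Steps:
B = 4/3 (B = (⅓)*4 = 4/3 ≈ 1.3333)
f(C) = 1
d(K) = 4 + 2*K (d(K) = 2*(2 + K) = 4 + 2*K)
Y(X) = 35/3 (Y(X) = 5 + (4 + 2*(4/3)) = 5 + (4 + 8/3) = 5 + 20/3 = 35/3)
H(O, v) = 36/35 (H(O, v) = 12/(35/3) = 12*(3/35) = 36/35)
5*H(1, f(2)) = 5*(36/35) = 36/7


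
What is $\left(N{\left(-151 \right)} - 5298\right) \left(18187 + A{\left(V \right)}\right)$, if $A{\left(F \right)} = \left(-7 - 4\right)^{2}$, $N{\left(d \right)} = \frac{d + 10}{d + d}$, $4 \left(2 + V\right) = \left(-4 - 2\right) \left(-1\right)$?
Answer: $- \frac{14645072670}{151} \approx -9.6987 \cdot 10^{7}$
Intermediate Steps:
$V = - \frac{1}{2}$ ($V = -2 + \frac{\left(-4 - 2\right) \left(-1\right)}{4} = -2 + \frac{\left(-6\right) \left(-1\right)}{4} = -2 + \frac{1}{4} \cdot 6 = -2 + \frac{3}{2} = - \frac{1}{2} \approx -0.5$)
$N{\left(d \right)} = \frac{10 + d}{2 d}$
$A{\left(F \right)} = 121$ ($A{\left(F \right)} = \left(-11\right)^{2} = 121$)
$\left(N{\left(-151 \right)} - 5298\right) \left(18187 + A{\left(V \right)}\right) = \left(\frac{10 - 151}{2 \left(-151\right)} - 5298\right) \left(18187 + 121\right) = \left(\frac{1}{2} \left(- \frac{1}{151}\right) \left(-141\right) - 5298\right) 18308 = \left(\frac{141}{302} - 5298\right) 18308 = \left(- \frac{1599855}{302}\right) 18308 = - \frac{14645072670}{151}$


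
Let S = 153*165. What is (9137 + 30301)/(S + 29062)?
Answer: 39438/54307 ≈ 0.72620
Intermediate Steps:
S = 25245
(9137 + 30301)/(S + 29062) = (9137 + 30301)/(25245 + 29062) = 39438/54307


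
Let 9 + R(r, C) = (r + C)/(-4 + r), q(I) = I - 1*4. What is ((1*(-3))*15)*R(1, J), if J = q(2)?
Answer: 390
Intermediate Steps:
q(I) = -4 + I (q(I) = I - 4 = -4 + I)
J = -2 (J = -4 + 2 = -2)
R(r, C) = -9 + (C + r)/(-4 + r) (R(r, C) = -9 + (r + C)/(-4 + r) = -9 + (C + r)/(-4 + r))
((1*(-3))*15)*R(1, J) = ((1*(-3))*15)*((36 - 2 - 8*1)/(-4 + 1)) = (-3*15)*((36 - 2 - 8)/(-3)) = -(-15)*26 = -45*(-26/3) = 390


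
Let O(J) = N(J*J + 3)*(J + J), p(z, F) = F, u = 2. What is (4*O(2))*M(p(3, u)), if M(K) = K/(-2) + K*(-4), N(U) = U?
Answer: -1008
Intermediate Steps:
M(K) = -9*K/2 (M(K) = K*(-½) - 4*K = -K/2 - 4*K = -9*K/2)
O(J) = 2*J*(3 + J²) (O(J) = (J*J + 3)*(J + J) = (J² + 3)*(2*J) = (3 + J²)*(2*J) = 2*J*(3 + J²))
(4*O(2))*M(p(3, u)) = (4*(2*2*(3 + 2²)))*(-9/2*2) = (4*(2*2*(3 + 4)))*(-9) = (4*(2*2*7))*(-9) = (4*28)*(-9) = 112*(-9) = -1008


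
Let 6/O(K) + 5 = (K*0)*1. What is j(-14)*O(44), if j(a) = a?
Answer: 84/5 ≈ 16.800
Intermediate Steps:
O(K) = -6/5 (O(K) = 6/(-5 + (K*0)*1) = 6/(-5 + 0*1) = 6/(-5 + 0) = 6/(-5) = 6*(-⅕) = -6/5)
j(-14)*O(44) = -14*(-6/5) = 84/5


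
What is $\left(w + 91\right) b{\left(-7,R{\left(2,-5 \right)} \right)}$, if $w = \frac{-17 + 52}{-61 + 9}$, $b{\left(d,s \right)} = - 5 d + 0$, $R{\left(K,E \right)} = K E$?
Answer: $\frac{164395}{52} \approx 3161.4$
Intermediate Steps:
$R{\left(K,E \right)} = E K$
$b{\left(d,s \right)} = - 5 d$
$w = - \frac{35}{52}$ ($w = \frac{35}{-52} = 35 \left(- \frac{1}{52}\right) = - \frac{35}{52} \approx -0.67308$)
$\left(w + 91\right) b{\left(-7,R{\left(2,-5 \right)} \right)} = \left(- \frac{35}{52} + 91\right) \left(\left(-5\right) \left(-7\right)\right) = \frac{4697}{52} \cdot 35 = \frac{164395}{52}$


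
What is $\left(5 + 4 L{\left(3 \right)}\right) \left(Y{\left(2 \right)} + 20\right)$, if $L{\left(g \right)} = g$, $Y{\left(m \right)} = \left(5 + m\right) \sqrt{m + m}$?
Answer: $578$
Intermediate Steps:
$Y{\left(m \right)} = \sqrt{2} \sqrt{m} \left(5 + m\right)$ ($Y{\left(m \right)} = \left(5 + m\right) \sqrt{2 m} = \left(5 + m\right) \sqrt{2} \sqrt{m} = \sqrt{2} \sqrt{m} \left(5 + m\right)$)
$\left(5 + 4 L{\left(3 \right)}\right) \left(Y{\left(2 \right)} + 20\right) = \left(5 + 4 \cdot 3\right) \left(\sqrt{2} \sqrt{2} \left(5 + 2\right) + 20\right) = \left(5 + 12\right) \left(\sqrt{2} \sqrt{2} \cdot 7 + 20\right) = 17 \left(14 + 20\right) = 17 \cdot 34 = 578$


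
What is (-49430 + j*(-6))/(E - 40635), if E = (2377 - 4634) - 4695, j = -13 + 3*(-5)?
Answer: 49262/47587 ≈ 1.0352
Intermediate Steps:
j = -28 (j = -13 - 15 = -28)
E = -6952 (E = -2257 - 4695 = -6952)
(-49430 + j*(-6))/(E - 40635) = (-49430 - 28*(-6))/(-6952 - 40635) = (-49430 + 168)/(-47587) = -49262*(-1/47587) = 49262/47587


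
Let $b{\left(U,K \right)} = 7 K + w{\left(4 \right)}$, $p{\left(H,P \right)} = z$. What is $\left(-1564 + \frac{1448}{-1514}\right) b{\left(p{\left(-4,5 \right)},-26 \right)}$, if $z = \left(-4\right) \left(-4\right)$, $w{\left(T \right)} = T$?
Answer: $\frac{210871616}{757} \approx 2.7856 \cdot 10^{5}$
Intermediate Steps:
$z = 16$
$p{\left(H,P \right)} = 16$
$b{\left(U,K \right)} = 4 + 7 K$ ($b{\left(U,K \right)} = 7 K + 4 = 4 + 7 K$)
$\left(-1564 + \frac{1448}{-1514}\right) b{\left(p{\left(-4,5 \right)},-26 \right)} = \left(-1564 + \frac{1448}{-1514}\right) \left(4 + 7 \left(-26\right)\right) = \left(-1564 + 1448 \left(- \frac{1}{1514}\right)\right) \left(4 - 182\right) = \left(-1564 - \frac{724}{757}\right) \left(-178\right) = \left(- \frac{1184672}{757}\right) \left(-178\right) = \frac{210871616}{757}$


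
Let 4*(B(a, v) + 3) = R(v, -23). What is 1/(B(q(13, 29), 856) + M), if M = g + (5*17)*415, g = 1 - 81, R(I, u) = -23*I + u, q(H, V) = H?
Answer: 4/121057 ≈ 3.3042e-5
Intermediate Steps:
R(I, u) = u - 23*I
B(a, v) = -35/4 - 23*v/4 (B(a, v) = -3 + (-23 - 23*v)/4 = -3 + (-23/4 - 23*v/4) = -35/4 - 23*v/4)
g = -80
M = 35195 (M = -80 + (5*17)*415 = -80 + 85*415 = -80 + 35275 = 35195)
1/(B(q(13, 29), 856) + M) = 1/((-35/4 - 23/4*856) + 35195) = 1/((-35/4 - 4922) + 35195) = 1/(-19723/4 + 35195) = 1/(121057/4) = 4/121057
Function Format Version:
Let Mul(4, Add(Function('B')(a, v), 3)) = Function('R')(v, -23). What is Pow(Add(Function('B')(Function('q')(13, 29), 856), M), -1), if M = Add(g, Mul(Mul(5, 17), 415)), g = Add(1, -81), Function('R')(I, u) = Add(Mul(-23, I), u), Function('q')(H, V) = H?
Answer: Rational(4, 121057) ≈ 3.3042e-5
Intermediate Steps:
Function('R')(I, u) = Add(u, Mul(-23, I))
Function('B')(a, v) = Add(Rational(-35, 4), Mul(Rational(-23, 4), v)) (Function('B')(a, v) = Add(-3, Mul(Rational(1, 4), Add(-23, Mul(-23, v)))) = Add(-3, Add(Rational(-23, 4), Mul(Rational(-23, 4), v))) = Add(Rational(-35, 4), Mul(Rational(-23, 4), v)))
g = -80
M = 35195 (M = Add(-80, Mul(Mul(5, 17), 415)) = Add(-80, Mul(85, 415)) = Add(-80, 35275) = 35195)
Pow(Add(Function('B')(Function('q')(13, 29), 856), M), -1) = Pow(Add(Add(Rational(-35, 4), Mul(Rational(-23, 4), 856)), 35195), -1) = Pow(Add(Add(Rational(-35, 4), -4922), 35195), -1) = Pow(Add(Rational(-19723, 4), 35195), -1) = Pow(Rational(121057, 4), -1) = Rational(4, 121057)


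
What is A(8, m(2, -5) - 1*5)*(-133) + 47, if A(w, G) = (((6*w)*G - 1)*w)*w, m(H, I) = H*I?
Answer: 6137199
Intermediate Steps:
A(w, G) = w**2*(-1 + 6*G*w) (A(w, G) = ((6*G*w - 1)*w)*w = ((-1 + 6*G*w)*w)*w = (w*(-1 + 6*G*w))*w = w**2*(-1 + 6*G*w))
A(8, m(2, -5) - 1*5)*(-133) + 47 = (8**2*(-1 + 6*(2*(-5) - 1*5)*8))*(-133) + 47 = (64*(-1 + 6*(-10 - 5)*8))*(-133) + 47 = (64*(-1 + 6*(-15)*8))*(-133) + 47 = (64*(-1 - 720))*(-133) + 47 = (64*(-721))*(-133) + 47 = -46144*(-133) + 47 = 6137152 + 47 = 6137199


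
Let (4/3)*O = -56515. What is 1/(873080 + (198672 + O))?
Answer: 4/4117463 ≈ 9.7147e-7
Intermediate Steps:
O = -169545/4 (O = (¾)*(-56515) = -169545/4 ≈ -42386.)
1/(873080 + (198672 + O)) = 1/(873080 + (198672 - 169545/4)) = 1/(873080 + 625143/4) = 1/(4117463/4) = 4/4117463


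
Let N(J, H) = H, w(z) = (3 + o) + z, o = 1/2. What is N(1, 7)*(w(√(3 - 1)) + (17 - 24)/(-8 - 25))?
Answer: 1715/66 + 7*√2 ≈ 35.884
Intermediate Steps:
o = ½ ≈ 0.50000
w(z) = 7/2 + z (w(z) = (3 + ½) + z = 7/2 + z)
N(1, 7)*(w(√(3 - 1)) + (17 - 24)/(-8 - 25)) = 7*((7/2 + √(3 - 1)) + (17 - 24)/(-8 - 25)) = 7*((7/2 + √2) - 7/(-33)) = 7*((7/2 + √2) - 7*(-1/33)) = 7*((7/2 + √2) + 7/33) = 7*(245/66 + √2) = 1715/66 + 7*√2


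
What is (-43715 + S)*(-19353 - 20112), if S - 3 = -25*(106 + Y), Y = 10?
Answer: 1839542580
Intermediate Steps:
S = -2897 (S = 3 - 25*(106 + 10) = 3 - 25*116 = 3 - 2900 = -2897)
(-43715 + S)*(-19353 - 20112) = (-43715 - 2897)*(-19353 - 20112) = -46612*(-39465) = 1839542580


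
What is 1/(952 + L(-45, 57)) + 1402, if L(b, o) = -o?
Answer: 1254791/895 ≈ 1402.0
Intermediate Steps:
1/(952 + L(-45, 57)) + 1402 = 1/(952 - 1*57) + 1402 = 1/(952 - 57) + 1402 = 1/895 + 1402 = 1254791/895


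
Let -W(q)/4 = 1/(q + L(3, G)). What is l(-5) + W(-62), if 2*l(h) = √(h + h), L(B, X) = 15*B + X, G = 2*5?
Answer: 4/7 + I*√10/2 ≈ 0.57143 + 1.5811*I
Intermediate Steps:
G = 10
L(B, X) = X + 15*B
l(h) = √2*√h/2 (l(h) = √(h + h)/2 = √(2*h)/2 = (√2*√h)/2 = √2*√h/2)
W(q) = -4/(55 + q) (W(q) = -4/(q + (10 + 15*3)) = -4/(q + (10 + 45)) = -4/(q + 55) = -4/(55 + q))
l(-5) + W(-62) = √2*√(-5)/2 - 4/(55 - 62) = √2*(I*√5)/2 - 4/(-7) = I*√10/2 - 4*(-⅐) = I*√10/2 + 4/7 = 4/7 + I*√10/2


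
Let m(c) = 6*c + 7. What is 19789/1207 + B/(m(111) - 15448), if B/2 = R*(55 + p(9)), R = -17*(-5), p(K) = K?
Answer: 55850063/3566685 ≈ 15.659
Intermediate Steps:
R = 85
B = 10880 (B = 2*(85*(55 + 9)) = 2*(85*64) = 2*5440 = 10880)
m(c) = 7 + 6*c
19789/1207 + B/(m(111) - 15448) = 19789/1207 + 10880/((7 + 6*111) - 15448) = 19789*(1/1207) + 10880/((7 + 666) - 15448) = 19789/1207 + 10880/(673 - 15448) = 19789/1207 + 10880/(-14775) = 19789/1207 + 10880*(-1/14775) = 19789/1207 - 2176/2955 = 55850063/3566685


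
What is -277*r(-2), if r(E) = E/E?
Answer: -277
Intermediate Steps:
r(E) = 1
-277*r(-2) = -277*1 = -277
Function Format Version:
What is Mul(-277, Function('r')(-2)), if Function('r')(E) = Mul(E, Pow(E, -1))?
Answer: -277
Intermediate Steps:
Function('r')(E) = 1
Mul(-277, Function('r')(-2)) = Mul(-277, 1) = -277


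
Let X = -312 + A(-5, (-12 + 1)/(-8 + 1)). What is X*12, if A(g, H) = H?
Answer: -26076/7 ≈ -3725.1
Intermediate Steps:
X = -2173/7 (X = -312 + (-12 + 1)/(-8 + 1) = -312 - 11/(-7) = -312 - 11*(-⅐) = -312 + 11/7 = -2173/7 ≈ -310.43)
X*12 = -2173/7*12 = -26076/7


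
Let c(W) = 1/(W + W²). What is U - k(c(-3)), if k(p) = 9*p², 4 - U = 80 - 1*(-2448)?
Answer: -10097/4 ≈ -2524.3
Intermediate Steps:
U = -2524 (U = 4 - (80 - 1*(-2448)) = 4 - (80 + 2448) = 4 - 1*2528 = 4 - 2528 = -2524)
U - k(c(-3)) = -2524 - 9*(1/((-3)*(1 - 3)))² = -2524 - 9*(-⅓/(-2))² = -2524 - 9*(-⅓*(-½))² = -2524 - 9*(⅙)² = -2524 - 9/36 = -2524 - 1*¼ = -2524 - ¼ = -10097/4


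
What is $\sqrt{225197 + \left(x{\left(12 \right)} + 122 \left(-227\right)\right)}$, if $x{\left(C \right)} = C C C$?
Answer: $\sqrt{199231} \approx 446.35$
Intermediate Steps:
$x{\left(C \right)} = C^{3}$ ($x{\left(C \right)} = C^{2} C = C^{3}$)
$\sqrt{225197 + \left(x{\left(12 \right)} + 122 \left(-227\right)\right)} = \sqrt{225197 + \left(12^{3} + 122 \left(-227\right)\right)} = \sqrt{225197 + \left(1728 - 27694\right)} = \sqrt{225197 - 25966} = \sqrt{199231}$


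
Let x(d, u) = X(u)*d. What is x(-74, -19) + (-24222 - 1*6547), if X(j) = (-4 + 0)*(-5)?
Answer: -32249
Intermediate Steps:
X(j) = 20 (X(j) = -4*(-5) = 20)
x(d, u) = 20*d
x(-74, -19) + (-24222 - 1*6547) = 20*(-74) + (-24222 - 1*6547) = -1480 + (-24222 - 6547) = -1480 - 30769 = -32249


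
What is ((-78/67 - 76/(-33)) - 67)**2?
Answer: 21204893161/4888521 ≈ 4337.7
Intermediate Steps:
((-78/67 - 76/(-33)) - 67)**2 = ((-78*1/67 - 76*(-1/33)) - 67)**2 = ((-78/67 + 76/33) - 67)**2 = (2518/2211 - 67)**2 = (-145619/2211)**2 = 21204893161/4888521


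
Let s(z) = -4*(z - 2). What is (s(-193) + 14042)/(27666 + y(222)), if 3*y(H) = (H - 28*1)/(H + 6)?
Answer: 5069124/9461869 ≈ 0.53574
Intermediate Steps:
y(H) = (-28 + H)/(3*(6 + H)) (y(H) = ((H - 28*1)/(H + 6))/3 = ((H - 28)/(6 + H))/3 = ((-28 + H)/(6 + H))/3 = (-28 + H)/(3*(6 + H)))
s(z) = 8 - 4*z (s(z) = -4*(-2 + z) = 8 - 4*z)
(s(-193) + 14042)/(27666 + y(222)) = ((8 - 4*(-193)) + 14042)/(27666 + (-28 + 222)/(3*(6 + 222))) = ((8 + 772) + 14042)/(27666 + (⅓)*194/228) = (780 + 14042)/(27666 + (⅓)*(1/228)*194) = 14822/(27666 + 97/342) = 14822/(9461869/342) = 14822*(342/9461869) = 5069124/9461869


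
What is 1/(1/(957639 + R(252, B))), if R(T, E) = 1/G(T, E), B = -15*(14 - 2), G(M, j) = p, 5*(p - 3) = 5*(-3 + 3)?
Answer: 2872918/3 ≈ 9.5764e+5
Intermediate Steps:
p = 3 (p = 3 + (5*(-3 + 3))/5 = 3 + (5*0)/5 = 3 + (⅕)*0 = 3 + 0 = 3)
G(M, j) = 3
B = -180 (B = -15*12 = -180)
R(T, E) = ⅓ (R(T, E) = 1/3 = ⅓)
1/(1/(957639 + R(252, B))) = 1/(1/(957639 + ⅓)) = 1/(1/(2872918/3)) = 1/(3/2872918) = 2872918/3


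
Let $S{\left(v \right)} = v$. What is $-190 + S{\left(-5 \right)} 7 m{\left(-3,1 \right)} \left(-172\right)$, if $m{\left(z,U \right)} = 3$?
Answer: $17870$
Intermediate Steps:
$-190 + S{\left(-5 \right)} 7 m{\left(-3,1 \right)} \left(-172\right) = -190 + \left(-5\right) 7 \cdot 3 \left(-172\right) = -190 + \left(-35\right) 3 \left(-172\right) = -190 - -18060 = -190 + 18060 = 17870$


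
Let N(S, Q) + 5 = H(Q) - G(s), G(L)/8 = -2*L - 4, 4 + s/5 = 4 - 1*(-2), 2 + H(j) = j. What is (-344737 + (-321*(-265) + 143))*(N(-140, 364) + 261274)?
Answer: -67950661367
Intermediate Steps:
H(j) = -2 + j
s = 10 (s = -20 + 5*(4 - 1*(-2)) = -20 + 5*(4 + 2) = -20 + 5*6 = -20 + 30 = 10)
G(L) = -32 - 16*L (G(L) = 8*(-2*L - 4) = 8*(-4 - 2*L) = -32 - 16*L)
N(S, Q) = 185 + Q (N(S, Q) = -5 + ((-2 + Q) - (-32 - 16*10)) = -5 + ((-2 + Q) - (-32 - 160)) = -5 + ((-2 + Q) - 1*(-192)) = -5 + ((-2 + Q) + 192) = -5 + (190 + Q) = 185 + Q)
(-344737 + (-321*(-265) + 143))*(N(-140, 364) + 261274) = (-344737 + (-321*(-265) + 143))*((185 + 364) + 261274) = (-344737 + (85065 + 143))*(549 + 261274) = (-344737 + 85208)*261823 = -259529*261823 = -67950661367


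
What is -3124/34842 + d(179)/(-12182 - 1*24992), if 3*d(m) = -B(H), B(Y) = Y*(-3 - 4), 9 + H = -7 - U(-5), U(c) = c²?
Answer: -56399179/647608254 ≈ -0.087088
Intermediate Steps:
H = -41 (H = -9 + (-7 - 1*(-5)²) = -9 + (-7 - 1*25) = -9 + (-7 - 25) = -9 - 32 = -41)
B(Y) = -7*Y (B(Y) = Y*(-7) = -7*Y)
d(m) = -287/3 (d(m) = (-(-7)*(-41))/3 = (-1*287)/3 = (⅓)*(-287) = -287/3)
-3124/34842 + d(179)/(-12182 - 1*24992) = -3124/34842 - 287/(3*(-12182 - 1*24992)) = -3124*1/34842 - 287/(3*(-12182 - 24992)) = -1562/17421 - 287/3/(-37174) = -1562/17421 - 287/3*(-1/37174) = -1562/17421 + 287/111522 = -56399179/647608254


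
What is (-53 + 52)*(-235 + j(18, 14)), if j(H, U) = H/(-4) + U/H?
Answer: 4297/18 ≈ 238.72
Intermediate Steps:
j(H, U) = -H/4 + U/H (j(H, U) = H*(-1/4) + U/H = -H/4 + U/H)
(-53 + 52)*(-235 + j(18, 14)) = (-53 + 52)*(-235 + (-1/4*18 + 14/18)) = -(-235 + (-9/2 + 14*(1/18))) = -(-235 + (-9/2 + 7/9)) = -(-235 - 67/18) = -1*(-4297/18) = 4297/18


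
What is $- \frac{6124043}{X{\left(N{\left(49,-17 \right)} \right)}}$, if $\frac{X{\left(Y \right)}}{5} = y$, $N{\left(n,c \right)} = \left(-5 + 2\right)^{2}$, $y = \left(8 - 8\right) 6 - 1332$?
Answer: $\frac{6124043}{6660} \approx 919.53$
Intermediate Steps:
$y = -1332$ ($y = 0 \cdot 6 - 1332 = 0 - 1332 = -1332$)
$N{\left(n,c \right)} = 9$ ($N{\left(n,c \right)} = \left(-3\right)^{2} = 9$)
$X{\left(Y \right)} = -6660$ ($X{\left(Y \right)} = 5 \left(-1332\right) = -6660$)
$- \frac{6124043}{X{\left(N{\left(49,-17 \right)} \right)}} = - \frac{6124043}{-6660} = \left(-6124043\right) \left(- \frac{1}{6660}\right) = \frac{6124043}{6660}$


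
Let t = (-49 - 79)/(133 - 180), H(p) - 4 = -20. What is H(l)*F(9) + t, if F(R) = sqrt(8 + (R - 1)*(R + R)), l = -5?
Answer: 128/47 - 32*sqrt(38) ≈ -194.54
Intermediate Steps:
H(p) = -16 (H(p) = 4 - 20 = -16)
t = 128/47 (t = -128/(-47) = -128*(-1/47) = 128/47 ≈ 2.7234)
F(R) = sqrt(8 + 2*R*(-1 + R)) (F(R) = sqrt(8 + (-1 + R)*(2*R)) = sqrt(8 + 2*R*(-1 + R)))
H(l)*F(9) + t = -16*sqrt(8 - 2*9 + 2*9**2) + 128/47 = -16*sqrt(8 - 18 + 2*81) + 128/47 = -16*sqrt(8 - 18 + 162) + 128/47 = -32*sqrt(38) + 128/47 = 128/47 - 32*sqrt(38)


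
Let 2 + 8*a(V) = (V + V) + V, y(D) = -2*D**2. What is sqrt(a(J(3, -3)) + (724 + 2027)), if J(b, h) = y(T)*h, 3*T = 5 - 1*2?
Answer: sqrt(2753) ≈ 52.469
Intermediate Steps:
T = 1 (T = (5 - 1*2)/3 = (5 - 2)/3 = (1/3)*3 = 1)
J(b, h) = -2*h (J(b, h) = (-2*1**2)*h = (-2*1)*h = -2*h)
a(V) = -1/4 + 3*V/8 (a(V) = -1/4 + ((V + V) + V)/8 = -1/4 + (2*V + V)/8 = -1/4 + (3*V)/8 = -1/4 + 3*V/8)
sqrt(a(J(3, -3)) + (724 + 2027)) = sqrt((-1/4 + 3*(-2*(-3))/8) + (724 + 2027)) = sqrt((-1/4 + (3/8)*6) + 2751) = sqrt((-1/4 + 9/4) + 2751) = sqrt(2 + 2751) = sqrt(2753)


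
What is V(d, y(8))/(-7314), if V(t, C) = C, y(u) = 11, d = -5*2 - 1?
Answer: -11/7314 ≈ -0.0015040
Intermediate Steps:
d = -11 (d = -10 - 1 = -11)
V(d, y(8))/(-7314) = 11/(-7314) = 11*(-1/7314) = -11/7314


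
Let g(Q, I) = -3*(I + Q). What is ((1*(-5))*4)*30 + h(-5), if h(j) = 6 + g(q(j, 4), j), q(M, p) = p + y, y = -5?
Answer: -576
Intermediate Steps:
q(M, p) = -5 + p (q(M, p) = p - 5 = -5 + p)
g(Q, I) = -3*I - 3*Q
h(j) = 9 - 3*j (h(j) = 6 + (-3*j - 3*(-5 + 4)) = 6 + (-3*j - 3*(-1)) = 6 + (-3*j + 3) = 6 + (3 - 3*j) = 9 - 3*j)
((1*(-5))*4)*30 + h(-5) = ((1*(-5))*4)*30 + (9 - 3*(-5)) = -5*4*30 + (9 + 15) = -20*30 + 24 = -600 + 24 = -576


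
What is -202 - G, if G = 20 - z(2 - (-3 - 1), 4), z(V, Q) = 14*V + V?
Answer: -132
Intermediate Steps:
z(V, Q) = 15*V
G = -70 (G = 20 - 15*(2 - (-3 - 1)) = 20 - 15*(2 - 1*(-4)) = 20 - 15*(2 + 4) = 20 - 15*6 = 20 - 1*90 = 20 - 90 = -70)
-202 - G = -202 - 1*(-70) = -202 + 70 = -132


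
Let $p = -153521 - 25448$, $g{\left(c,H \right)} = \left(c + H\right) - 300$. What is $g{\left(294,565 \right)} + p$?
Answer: $-178410$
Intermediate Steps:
$g{\left(c,H \right)} = -300 + H + c$ ($g{\left(c,H \right)} = \left(H + c\right) - 300 = -300 + H + c$)
$p = -178969$ ($p = -153521 - 25448 = -178969$)
$g{\left(294,565 \right)} + p = \left(-300 + 565 + 294\right) - 178969 = 559 - 178969 = -178410$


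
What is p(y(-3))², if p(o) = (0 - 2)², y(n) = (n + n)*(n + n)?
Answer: 16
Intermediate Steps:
y(n) = 4*n² (y(n) = (2*n)*(2*n) = 4*n²)
p(o) = 4 (p(o) = (-2)² = 4)
p(y(-3))² = 4² = 16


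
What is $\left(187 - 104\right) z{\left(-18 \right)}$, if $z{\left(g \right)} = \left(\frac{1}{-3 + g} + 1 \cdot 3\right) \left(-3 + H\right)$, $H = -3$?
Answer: $- \frac{10292}{7} \approx -1470.3$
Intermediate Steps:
$z{\left(g \right)} = -18 - \frac{6}{-3 + g}$ ($z{\left(g \right)} = \left(\frac{1}{-3 + g} + 1 \cdot 3\right) \left(-3 - 3\right) = \left(\frac{1}{-3 + g} + 3\right) \left(-6\right) = \left(3 + \frac{1}{-3 + g}\right) \left(-6\right) = -18 - \frac{6}{-3 + g}$)
$\left(187 - 104\right) z{\left(-18 \right)} = \left(187 - 104\right) \frac{6 \left(8 - -54\right)}{-3 - 18} = 83 \frac{6 \left(8 + 54\right)}{-21} = 83 \cdot 6 \left(- \frac{1}{21}\right) 62 = 83 \left(- \frac{124}{7}\right) = - \frac{10292}{7}$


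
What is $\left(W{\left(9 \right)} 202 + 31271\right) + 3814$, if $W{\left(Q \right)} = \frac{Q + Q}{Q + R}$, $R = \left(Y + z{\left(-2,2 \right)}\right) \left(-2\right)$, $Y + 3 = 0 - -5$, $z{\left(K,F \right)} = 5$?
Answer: $\frac{171789}{5} \approx 34358.0$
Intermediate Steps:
$Y = 2$ ($Y = -3 + \left(0 - -5\right) = -3 + \left(0 + 5\right) = -3 + 5 = 2$)
$R = -14$ ($R = \left(2 + 5\right) \left(-2\right) = 7 \left(-2\right) = -14$)
$W{\left(Q \right)} = \frac{2 Q}{-14 + Q}$ ($W{\left(Q \right)} = \frac{Q + Q}{Q - 14} = \frac{2 Q}{-14 + Q}$)
$\left(W{\left(9 \right)} 202 + 31271\right) + 3814 = \left(2 \cdot 9 \frac{1}{-14 + 9} \cdot 202 + 31271\right) + 3814 = \left(2 \cdot 9 \frac{1}{-5} \cdot 202 + 31271\right) + 3814 = \left(2 \cdot 9 \left(- \frac{1}{5}\right) 202 + 31271\right) + 3814 = \left(\left(- \frac{18}{5}\right) 202 + 31271\right) + 3814 = \left(- \frac{3636}{5} + 31271\right) + 3814 = \frac{152719}{5} + 3814 = \frac{171789}{5}$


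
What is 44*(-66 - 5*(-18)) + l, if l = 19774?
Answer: 20830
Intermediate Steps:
44*(-66 - 5*(-18)) + l = 44*(-66 - 5*(-18)) + 19774 = 44*(-66 + 90) + 19774 = 44*24 + 19774 = 1056 + 19774 = 20830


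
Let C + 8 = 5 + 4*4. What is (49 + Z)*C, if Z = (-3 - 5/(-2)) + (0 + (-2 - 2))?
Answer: 1157/2 ≈ 578.50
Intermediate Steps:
C = 13 (C = -8 + (5 + 4*4) = -8 + (5 + 16) = -8 + 21 = 13)
Z = -9/2 (Z = (-3 - 5*(-½)) + (0 - 4) = (-3 + 5/2) - 4 = -½ - 4 = -9/2 ≈ -4.5000)
(49 + Z)*C = (49 - 9/2)*13 = (89/2)*13 = 1157/2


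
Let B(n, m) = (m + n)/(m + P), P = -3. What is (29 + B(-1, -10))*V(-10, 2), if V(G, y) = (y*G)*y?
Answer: -15520/13 ≈ -1193.8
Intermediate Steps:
V(G, y) = G*y**2 (V(G, y) = (G*y)*y = G*y**2)
B(n, m) = (m + n)/(-3 + m) (B(n, m) = (m + n)/(m - 3) = (m + n)/(-3 + m))
(29 + B(-1, -10))*V(-10, 2) = (29 + (-10 - 1)/(-3 - 10))*(-10*2**2) = (29 - 11/(-13))*(-10*4) = (29 - 1/13*(-11))*(-40) = (29 + 11/13)*(-40) = (388/13)*(-40) = -15520/13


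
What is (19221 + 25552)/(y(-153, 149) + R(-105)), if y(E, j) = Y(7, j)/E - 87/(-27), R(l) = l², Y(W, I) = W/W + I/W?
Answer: 47951883/11811070 ≈ 4.0599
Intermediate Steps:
Y(W, I) = 1 + I/W
y(E, j) = 29/9 + (1 + j/7)/E (y(E, j) = ((j + 7)/7)/E - 87/(-27) = ((7 + j)/7)/E - 87*(-1/27) = (1 + j/7)/E + 29/9 = 29/9 + (1 + j/7)/E)
(19221 + 25552)/(y(-153, 149) + R(-105)) = (19221 + 25552)/((1/63)*(63 + 9*149 + 203*(-153))/(-153) + (-105)²) = 44773/((1/63)*(-1/153)*(63 + 1341 - 31059) + 11025) = 44773/((1/63)*(-1/153)*(-29655) + 11025) = 44773/(3295/1071 + 11025) = 44773/(11811070/1071) = 44773*(1071/11811070) = 47951883/11811070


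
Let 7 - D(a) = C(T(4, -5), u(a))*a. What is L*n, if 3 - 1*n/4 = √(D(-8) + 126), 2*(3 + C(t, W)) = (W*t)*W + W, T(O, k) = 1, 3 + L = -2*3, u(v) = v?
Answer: -108 + 108*√37 ≈ 548.94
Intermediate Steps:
L = -9 (L = -3 - 2*3 = -3 - 6 = -9)
C(t, W) = -3 + W/2 + t*W²/2 (C(t, W) = -3 + ((W*t)*W + W)/2 = -3 + (t*W² + W)/2 = -3 + (W + t*W²)/2 = -3 + (W/2 + t*W²/2) = -3 + W/2 + t*W²/2)
D(a) = 7 - a*(-3 + a/2 + a²/2) (D(a) = 7 - (-3 + a/2 + (½)*1*a²)*a = 7 - (-3 + a/2 + a²/2)*a = 7 - a*(-3 + a/2 + a²/2))
n = 12 - 12*√37 (n = 12 - 4*√((7 - ½*(-8)*(-6 - 8 + (-8)²)) + 126) = 12 - 4*√((7 - ½*(-8)*(-6 - 8 + 64)) + 126) = 12 - 4*√((7 - ½*(-8)*50) + 126) = 12 - 4*√((7 + 200) + 126) = 12 - 4*√(207 + 126) = 12 - 12*√37 ≈ -60.993)
L*n = -9*(12 - 12*√37) = -108 + 108*√37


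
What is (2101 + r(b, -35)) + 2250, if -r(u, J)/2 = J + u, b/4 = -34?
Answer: 4693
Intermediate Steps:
b = -136 (b = 4*(-34) = -136)
r(u, J) = -2*J - 2*u (r(u, J) = -2*(J + u) = -2*J - 2*u)
(2101 + r(b, -35)) + 2250 = (2101 + (-2*(-35) - 2*(-136))) + 2250 = (2101 + (70 + 272)) + 2250 = (2101 + 342) + 2250 = 2443 + 2250 = 4693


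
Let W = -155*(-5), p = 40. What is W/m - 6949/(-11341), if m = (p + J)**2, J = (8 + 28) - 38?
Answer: 18823631/16376404 ≈ 1.1494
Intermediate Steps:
W = 775
J = -2 (J = 36 - 38 = -2)
m = 1444 (m = (40 - 2)**2 = 38**2 = 1444)
W/m - 6949/(-11341) = 775/1444 - 6949/(-11341) = 775*(1/1444) - 6949*(-1/11341) = 775/1444 + 6949/11341 = 18823631/16376404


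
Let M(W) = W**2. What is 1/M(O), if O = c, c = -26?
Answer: 1/676 ≈ 0.0014793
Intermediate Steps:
O = -26
1/M(O) = 1/((-26)**2) = 1/676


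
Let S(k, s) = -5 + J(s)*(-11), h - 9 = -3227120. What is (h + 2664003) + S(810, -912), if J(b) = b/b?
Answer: -563124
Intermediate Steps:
h = -3227111 (h = 9 - 3227120 = -3227111)
J(b) = 1
S(k, s) = -16 (S(k, s) = -5 + 1*(-11) = -5 - 11 = -16)
(h + 2664003) + S(810, -912) = (-3227111 + 2664003) - 16 = -563108 - 16 = -563124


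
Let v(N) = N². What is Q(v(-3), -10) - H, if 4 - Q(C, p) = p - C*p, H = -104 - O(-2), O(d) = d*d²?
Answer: 20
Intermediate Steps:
O(d) = d³
H = -96 (H = -104 - 1*(-2)³ = -104 - 1*(-8) = -104 + 8 = -96)
Q(C, p) = 4 - p + C*p (Q(C, p) = 4 - (p - C*p) = 4 + (-p + C*p) = 4 - p + C*p)
Q(v(-3), -10) - H = (4 - 1*(-10) + (-3)²*(-10)) - 1*(-96) = (4 + 10 + 9*(-10)) + 96 = (4 + 10 - 90) + 96 = -76 + 96 = 20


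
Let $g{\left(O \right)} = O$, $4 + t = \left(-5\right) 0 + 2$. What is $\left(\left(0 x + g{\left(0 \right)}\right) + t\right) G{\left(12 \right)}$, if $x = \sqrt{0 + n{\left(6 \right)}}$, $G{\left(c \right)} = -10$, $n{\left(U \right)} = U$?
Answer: $20$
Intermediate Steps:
$x = \sqrt{6}$ ($x = \sqrt{0 + 6} = \sqrt{6} \approx 2.4495$)
$t = -2$ ($t = -4 + \left(\left(-5\right) 0 + 2\right) = -4 + \left(0 + 2\right) = -4 + 2 = -2$)
$\left(\left(0 x + g{\left(0 \right)}\right) + t\right) G{\left(12 \right)} = \left(\left(0 \sqrt{6} + 0\right) - 2\right) \left(-10\right) = \left(\left(0 + 0\right) - 2\right) \left(-10\right) = \left(0 - 2\right) \left(-10\right) = \left(-2\right) \left(-10\right) = 20$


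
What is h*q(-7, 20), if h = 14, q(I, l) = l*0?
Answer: 0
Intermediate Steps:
q(I, l) = 0
h*q(-7, 20) = 14*0 = 0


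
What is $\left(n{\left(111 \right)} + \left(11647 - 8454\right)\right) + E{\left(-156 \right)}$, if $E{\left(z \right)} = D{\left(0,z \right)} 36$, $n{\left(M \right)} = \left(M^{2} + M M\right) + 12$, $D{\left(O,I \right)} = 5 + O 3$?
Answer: $28027$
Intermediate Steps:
$D{\left(O,I \right)} = 5 + 3 O$
$n{\left(M \right)} = 12 + 2 M^{2}$ ($n{\left(M \right)} = \left(M^{2} + M^{2}\right) + 12 = 2 M^{2} + 12 = 12 + 2 M^{2}$)
$E{\left(z \right)} = 180$ ($E{\left(z \right)} = \left(5 + 3 \cdot 0\right) 36 = \left(5 + 0\right) 36 = 5 \cdot 36 = 180$)
$\left(n{\left(111 \right)} + \left(11647 - 8454\right)\right) + E{\left(-156 \right)} = \left(\left(12 + 2 \cdot 111^{2}\right) + \left(11647 - 8454\right)\right) + 180 = \left(\left(12 + 2 \cdot 12321\right) + \left(11647 - 8454\right)\right) + 180 = \left(\left(12 + 24642\right) + 3193\right) + 180 = \left(24654 + 3193\right) + 180 = 27847 + 180 = 28027$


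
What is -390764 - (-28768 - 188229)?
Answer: -173767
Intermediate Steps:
-390764 - (-28768 - 188229) = -390764 - 1*(-216997) = -390764 + 216997 = -173767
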